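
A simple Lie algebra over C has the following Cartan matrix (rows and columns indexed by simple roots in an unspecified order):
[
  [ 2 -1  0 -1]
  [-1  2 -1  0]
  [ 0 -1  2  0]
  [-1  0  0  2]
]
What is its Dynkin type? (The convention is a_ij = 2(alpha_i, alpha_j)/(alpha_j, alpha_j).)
A4

The matrix has rank 4 with 2's on the diagonal. Reading the off-diagonal entries as Dynkin edges (a single edge where a_ij = a_ji = -1; a double or triple edge where a_ij * a_ji = 2 or 3), the diagram is a chain of 4 nodes with single edges (A_4). One simple-root ordering that puts it in standard form is (alpha_3, alpha_2, alpha_1, alpha_4). So the algebra is type A_4, i.e. sl(5).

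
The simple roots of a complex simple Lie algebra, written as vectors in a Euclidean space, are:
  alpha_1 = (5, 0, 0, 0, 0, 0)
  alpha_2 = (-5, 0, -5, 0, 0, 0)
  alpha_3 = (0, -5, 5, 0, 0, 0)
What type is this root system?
Compute the Cartan integers a_ij = 2(alpha_i, alpha_j)/(alpha_j, alpha_j); the resulting 3x3 Cartan matrix is
[[2, -1, 0], [-2, 2, -1], [0, -1, 2]].
The roots have two lengths (squared-length ratio 2:1); the short ones are alpha_{1}. The associated Dynkin diagram is a chain of 3 nodes with a double edge at one end; the terminal node there is the unique short simple root (B_3), so the type is B_3 (the algebra so(7)).

B_3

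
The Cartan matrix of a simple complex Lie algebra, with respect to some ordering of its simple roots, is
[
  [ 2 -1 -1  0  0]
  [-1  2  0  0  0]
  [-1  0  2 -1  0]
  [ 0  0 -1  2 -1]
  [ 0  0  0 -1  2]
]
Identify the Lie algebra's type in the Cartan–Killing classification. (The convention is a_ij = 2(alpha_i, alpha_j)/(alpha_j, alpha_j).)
A5

The matrix has rank 5 with 2's on the diagonal. Reading the off-diagonal entries as Dynkin edges (a single edge where a_ij = a_ji = -1; a double or triple edge where a_ij * a_ji = 2 or 3), the diagram is a chain of 5 nodes with single edges (A_5). One simple-root ordering that puts it in standard form is (alpha_2, alpha_1, alpha_3, alpha_4, alpha_5). So the algebra is type A_5, i.e. sl(6).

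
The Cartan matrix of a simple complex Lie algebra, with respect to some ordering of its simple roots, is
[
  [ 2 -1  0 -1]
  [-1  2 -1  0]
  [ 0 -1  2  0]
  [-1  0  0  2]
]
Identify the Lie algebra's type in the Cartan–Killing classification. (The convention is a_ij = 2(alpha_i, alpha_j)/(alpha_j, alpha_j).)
The matrix has rank 4 with 2's on the diagonal. Reading the off-diagonal entries as Dynkin edges (a single edge where a_ij = a_ji = -1; a double or triple edge where a_ij * a_ji = 2 or 3), the diagram is a chain of 4 nodes with single edges (A_4). One simple-root ordering that puts it in standard form is (alpha_4, alpha_1, alpha_2, alpha_3). So the algebra is type A_4, i.e. sl(5).

A_4 (sl(5))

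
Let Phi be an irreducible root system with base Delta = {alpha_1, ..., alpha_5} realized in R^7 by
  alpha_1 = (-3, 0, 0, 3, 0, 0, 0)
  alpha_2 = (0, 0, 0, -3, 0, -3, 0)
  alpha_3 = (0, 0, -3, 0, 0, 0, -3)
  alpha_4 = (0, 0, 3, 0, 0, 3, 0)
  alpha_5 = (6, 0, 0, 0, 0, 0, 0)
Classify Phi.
Compute the Cartan integers a_ij = 2(alpha_i, alpha_j)/(alpha_j, alpha_j); the resulting 5x5 Cartan matrix is
[[2, -1, 0, 0, -1], [-1, 2, 0, -1, 0], [0, 0, 2, -1, 0], [0, -1, -1, 2, 0], [-2, 0, 0, 0, 2]].
The roots have two lengths (squared-length ratio 2:1); the short ones are alpha_{1,2,3,4}. The associated Dynkin diagram is a chain of 5 nodes with a double edge at one end; the terminal node there is the unique long simple root (C_5), so the type is C_5 (the algebra sp(10)).

C_5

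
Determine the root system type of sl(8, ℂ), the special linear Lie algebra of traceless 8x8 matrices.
A7

This is sl(8), which has dimension 8^2 - 1 = 63 and rank 8 - 1 = 7 (a Cartan subalgebra is the diagonal traceless matrices). In the classification of classical Lie algebras, the special linear algebra sl(n+1) has type A_n; here n = 7, so the Dynkin diagram is a chain of 7 nodes with single edges (A_7). Hence the type is A_7.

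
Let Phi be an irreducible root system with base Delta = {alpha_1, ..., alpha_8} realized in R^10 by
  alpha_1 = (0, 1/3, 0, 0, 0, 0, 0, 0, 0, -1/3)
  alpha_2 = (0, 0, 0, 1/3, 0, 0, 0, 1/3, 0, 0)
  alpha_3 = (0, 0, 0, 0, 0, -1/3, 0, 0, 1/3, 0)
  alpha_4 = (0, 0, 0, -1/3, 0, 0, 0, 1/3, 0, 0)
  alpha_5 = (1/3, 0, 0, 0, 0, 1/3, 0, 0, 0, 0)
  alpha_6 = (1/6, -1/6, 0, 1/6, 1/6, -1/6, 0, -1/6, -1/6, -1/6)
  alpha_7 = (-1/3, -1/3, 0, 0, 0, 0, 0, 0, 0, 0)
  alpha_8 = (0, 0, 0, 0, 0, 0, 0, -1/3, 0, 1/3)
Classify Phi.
Compute the Cartan integers a_ij = 2(alpha_i, alpha_j)/(alpha_j, alpha_j); the resulting 8x8 Cartan matrix is
[[2, 0, 0, 0, 0, 0, -1, -1], [0, 2, 0, 0, 0, 0, 0, -1], [0, 0, 2, 0, -1, 0, 0, 0], [0, 0, 0, 2, 0, -1, 0, -1], [0, 0, -1, 0, 2, 0, -1, 0], [0, 0, 0, -1, 0, 2, 0, 0], [-1, 0, 0, 0, -1, 0, 2, 0], [-1, -1, 0, -1, 0, 0, 0, 2]].
All simple roots have the same length, so the diagram is simply laced. The associated Dynkin diagram is a chain of 7 nodes with one extra node attached to the third node from one end (E_8), so the type is E_8.

E8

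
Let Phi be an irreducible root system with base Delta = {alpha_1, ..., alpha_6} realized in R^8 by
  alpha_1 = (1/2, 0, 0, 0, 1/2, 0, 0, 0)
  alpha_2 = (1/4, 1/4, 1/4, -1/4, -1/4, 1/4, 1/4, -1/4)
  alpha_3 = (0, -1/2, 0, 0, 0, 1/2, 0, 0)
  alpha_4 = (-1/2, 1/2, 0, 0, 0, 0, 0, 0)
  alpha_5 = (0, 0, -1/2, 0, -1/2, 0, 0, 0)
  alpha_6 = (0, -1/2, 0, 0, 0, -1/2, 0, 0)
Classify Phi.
Compute the Cartan integers a_ij = 2(alpha_i, alpha_j)/(alpha_j, alpha_j); the resulting 6x6 Cartan matrix is
[[2, 0, 0, -1, -1, 0], [0, 2, 0, 0, 0, -1], [0, 0, 2, -1, 0, 0], [-1, 0, -1, 2, 0, -1], [-1, 0, 0, 0, 2, 0], [0, -1, 0, -1, 0, 2]].
All simple roots have the same length, so the diagram is simply laced. The associated Dynkin diagram is a chain of 5 nodes with one extra node attached to the third node from one end (E_6), so the type is E_6.

type E_6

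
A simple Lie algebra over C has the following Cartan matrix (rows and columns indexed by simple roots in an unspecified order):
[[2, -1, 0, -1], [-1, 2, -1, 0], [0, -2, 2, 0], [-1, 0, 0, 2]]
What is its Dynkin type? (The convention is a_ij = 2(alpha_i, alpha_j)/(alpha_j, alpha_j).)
C4

The matrix has rank 4 with 2's on the diagonal. Reading the off-diagonal entries as Dynkin edges (a single edge where a_ij = a_ji = -1; a double or triple edge where a_ij * a_ji = 2 or 3), the diagram is a chain of 4 nodes with a double edge at one end; the terminal node there is the unique long simple root (C_4). One simple-root ordering that puts it in standard form is (alpha_4, alpha_1, alpha_2, alpha_3). So the algebra is type C_4, i.e. sp(8).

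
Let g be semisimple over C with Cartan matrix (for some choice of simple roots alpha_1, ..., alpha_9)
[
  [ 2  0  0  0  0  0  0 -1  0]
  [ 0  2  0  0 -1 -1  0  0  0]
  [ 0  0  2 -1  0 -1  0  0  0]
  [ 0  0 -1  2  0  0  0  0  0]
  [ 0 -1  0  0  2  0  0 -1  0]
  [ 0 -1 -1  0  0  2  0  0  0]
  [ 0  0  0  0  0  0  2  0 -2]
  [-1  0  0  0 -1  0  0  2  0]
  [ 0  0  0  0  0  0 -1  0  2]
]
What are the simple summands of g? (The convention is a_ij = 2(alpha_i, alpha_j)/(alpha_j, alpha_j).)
A_7 (sl(8)) + B_2 (so(5))

The diagram associated to this matrix has two connected components: the simple roots {alpha_1, alpha_2, alpha_3, alpha_4, alpha_5, alpha_6, alpha_8} form a chain of 7 nodes with single edges (A_7), and {alpha_7, alpha_9} form a chain of 2 nodes with a double edge at one end; the terminal node there is the unique short simple root (B_2). A semisimple Lie algebra decomposes uniquely as the direct sum of simple ideals, one per connected component of its Dynkin diagram, so g ≅ A_7 ⊕ B_2 (dimension 63 + 10 = 73).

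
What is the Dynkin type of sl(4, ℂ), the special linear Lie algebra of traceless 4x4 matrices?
This is sl(4), which has dimension 4^2 - 1 = 15 and rank 4 - 1 = 3 (a Cartan subalgebra is the diagonal traceless matrices). In the classification of classical Lie algebras, the special linear algebra sl(n+1) has type A_n; here n = 3, so the Dynkin diagram is a chain of 3 nodes with single edges (A_3). Hence the type is A_3.

type A_3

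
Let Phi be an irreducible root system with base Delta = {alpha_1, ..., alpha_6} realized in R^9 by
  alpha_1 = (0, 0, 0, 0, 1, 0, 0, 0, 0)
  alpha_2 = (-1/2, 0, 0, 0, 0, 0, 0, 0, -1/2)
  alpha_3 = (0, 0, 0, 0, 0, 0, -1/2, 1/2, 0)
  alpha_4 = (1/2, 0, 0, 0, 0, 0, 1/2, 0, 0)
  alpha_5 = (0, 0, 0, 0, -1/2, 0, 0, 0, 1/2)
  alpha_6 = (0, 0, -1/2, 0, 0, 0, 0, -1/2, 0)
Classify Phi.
C_6 (sp(12))

Compute the Cartan integers a_ij = 2(alpha_i, alpha_j)/(alpha_j, alpha_j); the resulting 6x6 Cartan matrix is
[[2, 0, 0, 0, -2, 0], [0, 2, 0, -1, -1, 0], [0, 0, 2, -1, 0, -1], [0, -1, -1, 2, 0, 0], [-1, -1, 0, 0, 2, 0], [0, 0, -1, 0, 0, 2]].
The roots have two lengths (squared-length ratio 2:1); the short ones are alpha_{2,3,4,5,6}. The associated Dynkin diagram is a chain of 6 nodes with a double edge at one end; the terminal node there is the unique long simple root (C_6), so the type is C_6 (the algebra sp(12)).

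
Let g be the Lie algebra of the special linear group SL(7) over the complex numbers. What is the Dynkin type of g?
This is sl(7), which has dimension 7^2 - 1 = 48 and rank 7 - 1 = 6 (a Cartan subalgebra is the diagonal traceless matrices). In the classification of classical Lie algebras, the special linear algebra sl(n+1) has type A_n; here n = 6, so the Dynkin diagram is a chain of 6 nodes with single edges (A_6). Hence the type is A_6.

A_6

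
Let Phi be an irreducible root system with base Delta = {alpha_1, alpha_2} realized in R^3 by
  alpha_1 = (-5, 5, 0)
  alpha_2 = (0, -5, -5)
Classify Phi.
A_2 (sl(3))

Compute the Cartan integers a_ij = 2(alpha_i, alpha_j)/(alpha_j, alpha_j); the resulting 2x2 Cartan matrix is
[[2, -1], [-1, 2]].
All simple roots have the same length, so the diagram is simply laced. The associated Dynkin diagram is a chain of 2 nodes with single edges (A_2), so the type is A_2 (the algebra sl(3)).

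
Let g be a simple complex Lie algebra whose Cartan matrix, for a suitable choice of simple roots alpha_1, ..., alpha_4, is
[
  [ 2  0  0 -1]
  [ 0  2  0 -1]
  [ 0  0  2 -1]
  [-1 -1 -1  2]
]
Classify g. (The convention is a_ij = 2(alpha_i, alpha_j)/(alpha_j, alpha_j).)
D_4

The matrix has rank 4 with 2's on the diagonal. Reading the off-diagonal entries as Dynkin edges (a single edge where a_ij = a_ji = -1; a double or triple edge where a_ij * a_ji = 2 or 3), the diagram is a chain of 2 nodes with a fork of two nodes at one end (D_4). One simple-root ordering that puts it in standard form is (alpha_3, alpha_4, alpha_1, alpha_2). So the algebra is type D_4, i.e. so(8).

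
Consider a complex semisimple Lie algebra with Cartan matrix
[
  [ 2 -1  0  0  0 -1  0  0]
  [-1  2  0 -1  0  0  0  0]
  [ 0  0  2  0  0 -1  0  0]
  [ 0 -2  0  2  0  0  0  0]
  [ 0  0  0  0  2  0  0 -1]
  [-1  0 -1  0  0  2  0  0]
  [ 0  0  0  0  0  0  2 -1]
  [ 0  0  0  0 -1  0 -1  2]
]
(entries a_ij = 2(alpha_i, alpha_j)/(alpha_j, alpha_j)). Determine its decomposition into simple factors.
The diagram associated to this matrix has two connected components: the simple roots {alpha_5, alpha_7, alpha_8} form a chain of 3 nodes with single edges (A_3), and {alpha_1, alpha_2, alpha_3, alpha_4, alpha_6} form a chain of 5 nodes with a double edge at one end; the terminal node there is the unique long simple root (C_5). A semisimple Lie algebra decomposes uniquely as the direct sum of simple ideals, one per connected component of its Dynkin diagram, so g ≅ A_3 ⊕ C_5 (dimension 15 + 55 = 70).

A3 + C5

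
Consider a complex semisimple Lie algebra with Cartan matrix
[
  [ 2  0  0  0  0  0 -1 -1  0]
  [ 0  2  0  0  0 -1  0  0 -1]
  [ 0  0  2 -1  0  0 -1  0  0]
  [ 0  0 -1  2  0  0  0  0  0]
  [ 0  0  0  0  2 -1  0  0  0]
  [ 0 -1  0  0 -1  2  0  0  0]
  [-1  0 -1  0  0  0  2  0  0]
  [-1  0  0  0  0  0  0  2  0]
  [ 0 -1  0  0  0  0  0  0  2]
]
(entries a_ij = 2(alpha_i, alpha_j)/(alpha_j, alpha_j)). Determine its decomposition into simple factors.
The diagram associated to this matrix has two connected components: the simple roots {alpha_2, alpha_5, alpha_6, alpha_9} form a chain of 4 nodes with single edges (A_4), and {alpha_1, alpha_3, alpha_4, alpha_7, alpha_8} form a chain of 5 nodes with single edges (A_5). A semisimple Lie algebra decomposes uniquely as the direct sum of simple ideals, one per connected component of its Dynkin diagram, so g ≅ A_4 ⊕ A_5 (dimension 24 + 35 = 59).

A_4 + A_5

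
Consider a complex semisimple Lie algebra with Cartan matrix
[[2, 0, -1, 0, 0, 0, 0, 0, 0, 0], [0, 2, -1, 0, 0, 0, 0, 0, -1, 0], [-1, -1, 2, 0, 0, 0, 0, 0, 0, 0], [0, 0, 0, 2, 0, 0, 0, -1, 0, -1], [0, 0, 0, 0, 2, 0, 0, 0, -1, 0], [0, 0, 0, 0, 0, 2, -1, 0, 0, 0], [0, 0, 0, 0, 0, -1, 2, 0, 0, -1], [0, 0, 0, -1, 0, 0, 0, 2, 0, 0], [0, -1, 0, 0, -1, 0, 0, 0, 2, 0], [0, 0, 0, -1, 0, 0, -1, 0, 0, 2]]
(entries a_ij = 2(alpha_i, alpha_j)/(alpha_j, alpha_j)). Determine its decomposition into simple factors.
The diagram associated to this matrix has two connected components: the simple roots {alpha_1, alpha_2, alpha_3, alpha_5, alpha_9} form a chain of 5 nodes with single edges (A_5), and {alpha_4, alpha_6, alpha_7, alpha_8, alpha_10} form a chain of 5 nodes with single edges (A_5). A semisimple Lie algebra decomposes uniquely as the direct sum of simple ideals, one per connected component of its Dynkin diagram, so g ≅ A_5 ⊕ A_5 (dimension 35 + 35 = 70).

A_5 (sl(6)) + A_5 (sl(6))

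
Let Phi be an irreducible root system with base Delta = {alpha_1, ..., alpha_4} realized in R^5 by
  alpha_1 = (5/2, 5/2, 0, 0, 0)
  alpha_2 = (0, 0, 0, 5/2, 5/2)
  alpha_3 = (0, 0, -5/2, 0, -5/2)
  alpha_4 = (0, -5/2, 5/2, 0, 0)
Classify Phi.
Compute the Cartan integers a_ij = 2(alpha_i, alpha_j)/(alpha_j, alpha_j); the resulting 4x4 Cartan matrix is
[[2, 0, 0, -1], [0, 2, -1, 0], [0, -1, 2, -1], [-1, 0, -1, 2]].
All simple roots have the same length, so the diagram is simply laced. The associated Dynkin diagram is a chain of 4 nodes with single edges (A_4), so the type is A_4 (the algebra sl(5)).

A_4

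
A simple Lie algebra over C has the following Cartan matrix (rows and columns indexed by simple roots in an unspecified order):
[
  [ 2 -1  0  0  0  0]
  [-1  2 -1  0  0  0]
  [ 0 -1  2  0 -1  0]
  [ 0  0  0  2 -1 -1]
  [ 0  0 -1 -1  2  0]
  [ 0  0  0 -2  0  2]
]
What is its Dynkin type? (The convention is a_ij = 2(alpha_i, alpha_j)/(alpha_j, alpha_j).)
The matrix has rank 6 with 2's on the diagonal. Reading the off-diagonal entries as Dynkin edges (a single edge where a_ij = a_ji = -1; a double or triple edge where a_ij * a_ji = 2 or 3), the diagram is a chain of 6 nodes with a double edge at one end; the terminal node there is the unique long simple root (C_6). One simple-root ordering that puts it in standard form is (alpha_1, alpha_2, alpha_3, alpha_5, alpha_4, alpha_6). So the algebra is type C_6, i.e. sp(12).

C_6 (sp(12))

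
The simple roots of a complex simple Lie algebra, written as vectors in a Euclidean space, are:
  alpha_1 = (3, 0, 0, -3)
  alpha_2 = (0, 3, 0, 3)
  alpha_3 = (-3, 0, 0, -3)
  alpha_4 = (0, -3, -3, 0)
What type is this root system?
type D_4

Compute the Cartan integers a_ij = 2(alpha_i, alpha_j)/(alpha_j, alpha_j); the resulting 4x4 Cartan matrix is
[[2, -1, 0, 0], [-1, 2, -1, -1], [0, -1, 2, 0], [0, -1, 0, 2]].
All simple roots have the same length, so the diagram is simply laced. The associated Dynkin diagram is a chain of 2 nodes with a fork of two nodes at one end (D_4), so the type is D_4 (the algebra so(8)).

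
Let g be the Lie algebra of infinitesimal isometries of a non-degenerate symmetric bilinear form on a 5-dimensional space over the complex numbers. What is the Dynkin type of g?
This is so(5) with 5 odd, which has dimension 5(5-1)/2 = 10 and rank (5-1)/2 = 2. In the classification of classical Lie algebras, the orthogonal algebra so(2n+1) in an odd number of variables has type B_n; here n = 2, so the Dynkin diagram is a chain of 2 nodes with a double edge at one end; the terminal node there is the unique short simple root (B_2). Hence the type is B_2.

B2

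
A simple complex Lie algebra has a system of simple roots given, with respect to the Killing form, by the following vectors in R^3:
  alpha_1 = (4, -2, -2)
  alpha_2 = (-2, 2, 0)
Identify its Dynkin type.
G_2

Compute the Cartan integers a_ij = 2(alpha_i, alpha_j)/(alpha_j, alpha_j); the resulting 2x2 Cartan matrix is
[[2, -3], [-1, 2]].
The roots have two lengths (squared-length ratio 3:1); the short ones are alpha_{2}. The associated Dynkin diagram is two nodes joined by a triple edge (G_2), so the type is G_2.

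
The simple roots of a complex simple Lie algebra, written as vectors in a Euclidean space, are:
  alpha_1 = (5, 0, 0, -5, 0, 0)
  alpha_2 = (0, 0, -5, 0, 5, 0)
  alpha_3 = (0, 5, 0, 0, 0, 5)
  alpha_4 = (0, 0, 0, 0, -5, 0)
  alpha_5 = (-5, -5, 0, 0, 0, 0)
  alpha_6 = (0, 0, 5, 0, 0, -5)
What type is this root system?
Compute the Cartan integers a_ij = 2(alpha_i, alpha_j)/(alpha_j, alpha_j); the resulting 6x6 Cartan matrix is
[[2, 0, 0, 0, -1, 0], [0, 2, 0, -2, 0, -1], [0, 0, 2, 0, -1, -1], [0, -1, 0, 2, 0, 0], [-1, 0, -1, 0, 2, 0], [0, -1, -1, 0, 0, 2]].
The roots have two lengths (squared-length ratio 2:1); the short ones are alpha_{4}. The associated Dynkin diagram is a chain of 6 nodes with a double edge at one end; the terminal node there is the unique short simple root (B_6), so the type is B_6 (the algebra so(13)).

B_6 (so(13))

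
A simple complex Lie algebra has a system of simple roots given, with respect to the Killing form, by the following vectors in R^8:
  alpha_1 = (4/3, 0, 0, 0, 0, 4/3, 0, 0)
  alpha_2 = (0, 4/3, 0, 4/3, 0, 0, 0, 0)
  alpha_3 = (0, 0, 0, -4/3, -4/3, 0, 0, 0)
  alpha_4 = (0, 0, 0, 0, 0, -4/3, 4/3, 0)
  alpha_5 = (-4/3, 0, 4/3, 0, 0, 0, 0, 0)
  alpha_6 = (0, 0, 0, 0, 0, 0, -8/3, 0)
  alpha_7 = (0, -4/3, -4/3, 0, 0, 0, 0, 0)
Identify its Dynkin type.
Compute the Cartan integers a_ij = 2(alpha_i, alpha_j)/(alpha_j, alpha_j); the resulting 7x7 Cartan matrix is
[[2, 0, 0, -1, -1, 0, 0], [0, 2, -1, 0, 0, 0, -1], [0, -1, 2, 0, 0, 0, 0], [-1, 0, 0, 2, 0, -1, 0], [-1, 0, 0, 0, 2, 0, -1], [0, 0, 0, -2, 0, 2, 0], [0, -1, 0, 0, -1, 0, 2]].
The roots have two lengths (squared-length ratio 2:1); the short ones are alpha_{1,2,3,4,5,7}. The associated Dynkin diagram is a chain of 7 nodes with a double edge at one end; the terminal node there is the unique long simple root (C_7), so the type is C_7 (the algebra sp(14)).

C7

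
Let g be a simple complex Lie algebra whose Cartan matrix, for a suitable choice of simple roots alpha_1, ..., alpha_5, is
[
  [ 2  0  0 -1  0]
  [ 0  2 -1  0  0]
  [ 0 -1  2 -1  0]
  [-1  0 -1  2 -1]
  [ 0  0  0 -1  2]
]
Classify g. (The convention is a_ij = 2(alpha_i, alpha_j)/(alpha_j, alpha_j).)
D5

The matrix has rank 5 with 2's on the diagonal. Reading the off-diagonal entries as Dynkin edges (a single edge where a_ij = a_ji = -1; a double or triple edge where a_ij * a_ji = 2 or 3), the diagram is a chain of 3 nodes with a fork of two nodes at one end (D_5). One simple-root ordering that puts it in standard form is (alpha_2, alpha_3, alpha_4, alpha_5, alpha_1). So the algebra is type D_5, i.e. so(10).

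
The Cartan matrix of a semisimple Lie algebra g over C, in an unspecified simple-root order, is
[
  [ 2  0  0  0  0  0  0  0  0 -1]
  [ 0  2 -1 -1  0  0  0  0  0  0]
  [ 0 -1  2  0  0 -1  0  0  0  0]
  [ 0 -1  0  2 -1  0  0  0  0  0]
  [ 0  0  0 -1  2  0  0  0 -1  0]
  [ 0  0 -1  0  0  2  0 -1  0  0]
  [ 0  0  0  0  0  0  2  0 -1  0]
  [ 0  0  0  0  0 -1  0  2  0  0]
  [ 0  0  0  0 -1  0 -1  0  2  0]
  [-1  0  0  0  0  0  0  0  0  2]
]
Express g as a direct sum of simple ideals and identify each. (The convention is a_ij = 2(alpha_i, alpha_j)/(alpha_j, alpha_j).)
The diagram associated to this matrix has two connected components: the simple roots {alpha_1, alpha_10} form a chain of 2 nodes with single edges (A_2), and {alpha_2, alpha_3, alpha_4, alpha_5, alpha_6, alpha_7, alpha_8, alpha_9} form a chain of 8 nodes with single edges (A_8). A semisimple Lie algebra decomposes uniquely as the direct sum of simple ideals, one per connected component of its Dynkin diagram, so g ≅ A_2 ⊕ A_8 (dimension 8 + 80 = 88).

A_2 ⊕ A_8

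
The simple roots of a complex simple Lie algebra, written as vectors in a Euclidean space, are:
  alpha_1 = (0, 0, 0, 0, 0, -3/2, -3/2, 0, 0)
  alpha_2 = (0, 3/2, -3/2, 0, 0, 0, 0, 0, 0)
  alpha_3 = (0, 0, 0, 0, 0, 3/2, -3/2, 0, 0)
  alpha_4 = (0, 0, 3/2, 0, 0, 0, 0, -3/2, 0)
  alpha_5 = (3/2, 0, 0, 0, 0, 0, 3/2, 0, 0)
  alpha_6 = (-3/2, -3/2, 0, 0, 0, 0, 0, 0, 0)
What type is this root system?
D_6 (so(12))

Compute the Cartan integers a_ij = 2(alpha_i, alpha_j)/(alpha_j, alpha_j); the resulting 6x6 Cartan matrix is
[[2, 0, 0, 0, -1, 0], [0, 2, 0, -1, 0, -1], [0, 0, 2, 0, -1, 0], [0, -1, 0, 2, 0, 0], [-1, 0, -1, 0, 2, -1], [0, -1, 0, 0, -1, 2]].
All simple roots have the same length, so the diagram is simply laced. The associated Dynkin diagram is a chain of 4 nodes with a fork of two nodes at one end (D_6), so the type is D_6 (the algebra so(12)).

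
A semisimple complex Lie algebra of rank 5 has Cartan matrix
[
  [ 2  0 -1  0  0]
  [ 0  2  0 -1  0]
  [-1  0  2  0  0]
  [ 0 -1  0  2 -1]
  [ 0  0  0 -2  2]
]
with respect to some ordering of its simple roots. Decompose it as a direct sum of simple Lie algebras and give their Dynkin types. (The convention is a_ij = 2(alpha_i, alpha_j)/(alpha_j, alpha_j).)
type A_2 ⊕ type C_3

The diagram associated to this matrix has two connected components: the simple roots {alpha_1, alpha_3} form a chain of 2 nodes with single edges (A_2), and {alpha_2, alpha_4, alpha_5} form a chain of 3 nodes with a double edge at one end; the terminal node there is the unique long simple root (C_3). A semisimple Lie algebra decomposes uniquely as the direct sum of simple ideals, one per connected component of its Dynkin diagram, so g ≅ A_2 ⊕ C_3 (dimension 8 + 21 = 29).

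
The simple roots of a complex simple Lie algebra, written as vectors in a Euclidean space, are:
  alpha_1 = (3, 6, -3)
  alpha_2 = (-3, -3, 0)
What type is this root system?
Compute the Cartan integers a_ij = 2(alpha_i, alpha_j)/(alpha_j, alpha_j); the resulting 2x2 Cartan matrix is
[[2, -3], [-1, 2]].
The roots have two lengths (squared-length ratio 3:1); the short ones are alpha_{2}. The associated Dynkin diagram is two nodes joined by a triple edge (G_2), so the type is G_2.

type G_2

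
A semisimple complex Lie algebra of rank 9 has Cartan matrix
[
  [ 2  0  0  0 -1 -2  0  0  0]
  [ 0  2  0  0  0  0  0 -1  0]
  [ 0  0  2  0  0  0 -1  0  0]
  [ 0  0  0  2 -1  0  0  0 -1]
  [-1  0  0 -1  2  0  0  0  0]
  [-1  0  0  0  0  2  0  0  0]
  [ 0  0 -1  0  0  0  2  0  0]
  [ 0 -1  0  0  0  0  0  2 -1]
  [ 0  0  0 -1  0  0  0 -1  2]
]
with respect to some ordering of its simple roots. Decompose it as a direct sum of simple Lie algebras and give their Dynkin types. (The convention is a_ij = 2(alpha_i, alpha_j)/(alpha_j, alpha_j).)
A_2 (sl(3)) ⊕ B_7 (so(15))

The diagram associated to this matrix has two connected components: the simple roots {alpha_3, alpha_7} form a chain of 2 nodes with single edges (A_2), and {alpha_1, alpha_2, alpha_4, alpha_5, alpha_6, alpha_8, alpha_9} form a chain of 7 nodes with a double edge at one end; the terminal node there is the unique short simple root (B_7). A semisimple Lie algebra decomposes uniquely as the direct sum of simple ideals, one per connected component of its Dynkin diagram, so g ≅ A_2 ⊕ B_7 (dimension 8 + 105 = 113).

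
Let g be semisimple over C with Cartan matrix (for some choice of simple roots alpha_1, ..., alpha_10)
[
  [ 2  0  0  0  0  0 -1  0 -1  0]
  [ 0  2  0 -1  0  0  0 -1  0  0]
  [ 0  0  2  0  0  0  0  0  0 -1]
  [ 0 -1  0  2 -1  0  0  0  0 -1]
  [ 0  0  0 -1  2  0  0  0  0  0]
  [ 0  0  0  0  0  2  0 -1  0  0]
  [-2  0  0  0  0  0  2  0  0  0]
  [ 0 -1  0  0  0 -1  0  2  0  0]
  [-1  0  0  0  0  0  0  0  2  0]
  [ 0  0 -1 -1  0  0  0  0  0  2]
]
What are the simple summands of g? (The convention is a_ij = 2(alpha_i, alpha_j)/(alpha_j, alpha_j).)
C_3 (sp(6)) ⊕ E_7

The diagram associated to this matrix has two connected components: the simple roots {alpha_1, alpha_7, alpha_9} form a chain of 3 nodes with a double edge at one end; the terminal node there is the unique long simple root (C_3), and {alpha_2, alpha_3, alpha_4, alpha_5, alpha_6, alpha_8, alpha_10} form a chain of 6 nodes with one extra node attached to the third node from one end (E_7). A semisimple Lie algebra decomposes uniquely as the direct sum of simple ideals, one per connected component of its Dynkin diagram, so g ≅ C_3 ⊕ E_7 (dimension 21 + 133 = 154).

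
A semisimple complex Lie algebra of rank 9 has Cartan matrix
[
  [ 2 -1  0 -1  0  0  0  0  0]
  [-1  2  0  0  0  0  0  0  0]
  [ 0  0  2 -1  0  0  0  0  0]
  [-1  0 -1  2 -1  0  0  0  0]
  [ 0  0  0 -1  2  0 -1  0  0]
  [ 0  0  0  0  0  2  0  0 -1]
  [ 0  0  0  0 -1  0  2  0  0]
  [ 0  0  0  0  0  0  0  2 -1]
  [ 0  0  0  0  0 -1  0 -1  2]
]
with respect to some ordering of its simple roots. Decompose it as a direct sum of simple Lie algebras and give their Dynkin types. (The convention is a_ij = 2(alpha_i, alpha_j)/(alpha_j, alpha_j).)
A3 + E6

The diagram associated to this matrix has two connected components: the simple roots {alpha_6, alpha_8, alpha_9} form a chain of 3 nodes with single edges (A_3), and {alpha_1, alpha_2, alpha_3, alpha_4, alpha_5, alpha_7} form a chain of 5 nodes with one extra node attached to the third node from one end (E_6). A semisimple Lie algebra decomposes uniquely as the direct sum of simple ideals, one per connected component of its Dynkin diagram, so g ≅ A_3 ⊕ E_6 (dimension 15 + 78 = 93).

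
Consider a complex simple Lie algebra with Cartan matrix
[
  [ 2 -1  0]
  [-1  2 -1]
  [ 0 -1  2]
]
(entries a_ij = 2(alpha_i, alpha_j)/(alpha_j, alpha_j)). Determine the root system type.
The matrix has rank 3 with 2's on the diagonal. Reading the off-diagonal entries as Dynkin edges (a single edge where a_ij = a_ji = -1; a double or triple edge where a_ij * a_ji = 2 or 3), the diagram is a chain of 3 nodes with single edges (A_3). One simple-root ordering that puts it in standard form is (alpha_3, alpha_2, alpha_1). So the algebra is type A_3, i.e. sl(4).

A_3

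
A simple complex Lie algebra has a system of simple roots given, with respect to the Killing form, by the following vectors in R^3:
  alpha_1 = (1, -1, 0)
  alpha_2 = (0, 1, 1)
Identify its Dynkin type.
A_2

Compute the Cartan integers a_ij = 2(alpha_i, alpha_j)/(alpha_j, alpha_j); the resulting 2x2 Cartan matrix is
[[2, -1], [-1, 2]].
All simple roots have the same length, so the diagram is simply laced. The associated Dynkin diagram is a chain of 2 nodes with single edges (A_2), so the type is A_2 (the algebra sl(3)).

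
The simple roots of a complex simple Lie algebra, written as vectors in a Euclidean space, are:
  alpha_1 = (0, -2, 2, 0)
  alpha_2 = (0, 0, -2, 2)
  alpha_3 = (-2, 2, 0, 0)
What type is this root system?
Compute the Cartan integers a_ij = 2(alpha_i, alpha_j)/(alpha_j, alpha_j); the resulting 3x3 Cartan matrix is
[[2, -1, -1], [-1, 2, 0], [-1, 0, 2]].
All simple roots have the same length, so the diagram is simply laced. The associated Dynkin diagram is a chain of 3 nodes with single edges (A_3), so the type is A_3 (the algebra sl(4)).

A3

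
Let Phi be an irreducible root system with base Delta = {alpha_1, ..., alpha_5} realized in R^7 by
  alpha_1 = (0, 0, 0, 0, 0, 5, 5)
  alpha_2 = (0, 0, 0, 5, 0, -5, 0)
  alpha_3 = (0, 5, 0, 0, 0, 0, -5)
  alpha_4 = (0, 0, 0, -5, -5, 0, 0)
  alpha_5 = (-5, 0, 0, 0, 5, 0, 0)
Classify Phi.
Compute the Cartan integers a_ij = 2(alpha_i, alpha_j)/(alpha_j, alpha_j); the resulting 5x5 Cartan matrix is
[[2, -1, -1, 0, 0], [-1, 2, 0, -1, 0], [-1, 0, 2, 0, 0], [0, -1, 0, 2, -1], [0, 0, 0, -1, 2]].
All simple roots have the same length, so the diagram is simply laced. The associated Dynkin diagram is a chain of 5 nodes with single edges (A_5), so the type is A_5 (the algebra sl(6)).

A5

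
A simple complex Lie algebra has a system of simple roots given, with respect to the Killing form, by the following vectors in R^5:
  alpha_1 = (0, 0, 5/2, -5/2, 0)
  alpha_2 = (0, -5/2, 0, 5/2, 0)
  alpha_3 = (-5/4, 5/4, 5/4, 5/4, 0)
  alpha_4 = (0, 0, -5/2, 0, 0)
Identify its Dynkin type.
Compute the Cartan integers a_ij = 2(alpha_i, alpha_j)/(alpha_j, alpha_j); the resulting 4x4 Cartan matrix is
[[2, -1, 0, -2], [-1, 2, 0, 0], [0, 0, 2, -1], [-1, 0, -1, 2]].
The roots have two lengths (squared-length ratio 2:1); the short ones are alpha_{3,4}. The associated Dynkin diagram is a chain of 4 nodes with a double edge between the middle two (F_4), so the type is F_4.

F_4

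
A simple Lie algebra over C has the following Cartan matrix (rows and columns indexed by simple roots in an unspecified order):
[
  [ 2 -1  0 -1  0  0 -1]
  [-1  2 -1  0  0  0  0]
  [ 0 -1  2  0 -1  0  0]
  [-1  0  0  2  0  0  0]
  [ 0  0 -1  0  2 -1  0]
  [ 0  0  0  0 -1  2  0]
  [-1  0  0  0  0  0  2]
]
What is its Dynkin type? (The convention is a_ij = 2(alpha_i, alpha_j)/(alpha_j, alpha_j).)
The matrix has rank 7 with 2's on the diagonal. Reading the off-diagonal entries as Dynkin edges (a single edge where a_ij = a_ji = -1; a double or triple edge where a_ij * a_ji = 2 or 3), the diagram is a chain of 5 nodes with a fork of two nodes at one end (D_7). One simple-root ordering that puts it in standard form is (alpha_6, alpha_5, alpha_3, alpha_2, alpha_1, alpha_4, alpha_7). So the algebra is type D_7, i.e. so(14).

D_7 (so(14))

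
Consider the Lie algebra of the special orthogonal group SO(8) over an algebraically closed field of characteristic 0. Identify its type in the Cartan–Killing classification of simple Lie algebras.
D_4 (so(8))

This is so(8) with 8 even, which has dimension 8(8-1)/2 = 28 and rank 8/2 = 4. In the classification of classical Lie algebras, the orthogonal algebra so(2n) in an even number of variables has type D_n; here n = 4, so the Dynkin diagram is a chain of 2 nodes with a fork of two nodes at one end (D_4). Hence the type is D_4.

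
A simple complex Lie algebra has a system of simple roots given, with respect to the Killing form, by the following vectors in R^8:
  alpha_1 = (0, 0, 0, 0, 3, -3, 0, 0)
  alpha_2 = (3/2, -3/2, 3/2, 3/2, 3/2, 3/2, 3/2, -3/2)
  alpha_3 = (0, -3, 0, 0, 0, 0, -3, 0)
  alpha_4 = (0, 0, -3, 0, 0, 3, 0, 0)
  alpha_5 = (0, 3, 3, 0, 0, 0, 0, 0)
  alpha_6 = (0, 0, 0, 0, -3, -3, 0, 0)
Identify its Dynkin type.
E_6

Compute the Cartan integers a_ij = 2(alpha_i, alpha_j)/(alpha_j, alpha_j); the resulting 6x6 Cartan matrix is
[[2, 0, 0, -1, 0, 0], [0, 2, 0, 0, 0, -1], [0, 0, 2, 0, -1, 0], [-1, 0, 0, 2, -1, -1], [0, 0, -1, -1, 2, 0], [0, -1, 0, -1, 0, 2]].
All simple roots have the same length, so the diagram is simply laced. The associated Dynkin diagram is a chain of 5 nodes with one extra node attached to the third node from one end (E_6), so the type is E_6.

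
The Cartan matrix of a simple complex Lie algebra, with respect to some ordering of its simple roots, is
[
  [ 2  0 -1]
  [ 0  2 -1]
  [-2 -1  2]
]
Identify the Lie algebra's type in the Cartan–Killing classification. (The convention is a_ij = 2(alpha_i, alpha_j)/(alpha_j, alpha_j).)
The matrix has rank 3 with 2's on the diagonal. Reading the off-diagonal entries as Dynkin edges (a single edge where a_ij = a_ji = -1; a double or triple edge where a_ij * a_ji = 2 or 3), the diagram is a chain of 3 nodes with a double edge at one end; the terminal node there is the unique short simple root (B_3). One simple-root ordering that puts it in standard form is (alpha_2, alpha_3, alpha_1). So the algebra is type B_3, i.e. so(7).

B_3 (so(7))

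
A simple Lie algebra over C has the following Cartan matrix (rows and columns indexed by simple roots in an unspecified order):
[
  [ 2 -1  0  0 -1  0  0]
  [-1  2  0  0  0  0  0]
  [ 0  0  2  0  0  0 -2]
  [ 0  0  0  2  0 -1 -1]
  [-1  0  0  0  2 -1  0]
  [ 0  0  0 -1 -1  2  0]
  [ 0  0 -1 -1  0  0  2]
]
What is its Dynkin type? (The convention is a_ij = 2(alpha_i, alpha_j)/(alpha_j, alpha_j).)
C_7 (sp(14))

The matrix has rank 7 with 2's on the diagonal. Reading the off-diagonal entries as Dynkin edges (a single edge where a_ij = a_ji = -1; a double or triple edge where a_ij * a_ji = 2 or 3), the diagram is a chain of 7 nodes with a double edge at one end; the terminal node there is the unique long simple root (C_7). One simple-root ordering that puts it in standard form is (alpha_2, alpha_1, alpha_5, alpha_6, alpha_4, alpha_7, alpha_3). So the algebra is type C_7, i.e. sp(14).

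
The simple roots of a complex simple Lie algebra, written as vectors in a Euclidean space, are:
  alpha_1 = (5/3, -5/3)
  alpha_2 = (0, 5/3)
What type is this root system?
Compute the Cartan integers a_ij = 2(alpha_i, alpha_j)/(alpha_j, alpha_j); the resulting 2x2 Cartan matrix is
[[2, -2], [-1, 2]].
The roots have two lengths (squared-length ratio 2:1); the short ones are alpha_{2}. The associated Dynkin diagram is a chain of 2 nodes with a double edge at one end; the terminal node there is the unique short simple root (B_2), so the type is B_2 (the algebra so(5)).

B_2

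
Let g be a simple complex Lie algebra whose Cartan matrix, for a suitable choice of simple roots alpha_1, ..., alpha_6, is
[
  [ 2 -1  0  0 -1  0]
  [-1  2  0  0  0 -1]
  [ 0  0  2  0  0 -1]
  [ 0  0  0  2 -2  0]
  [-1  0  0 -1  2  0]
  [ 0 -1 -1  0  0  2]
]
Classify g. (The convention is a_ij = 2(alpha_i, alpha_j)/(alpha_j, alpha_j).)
The matrix has rank 6 with 2's on the diagonal. Reading the off-diagonal entries as Dynkin edges (a single edge where a_ij = a_ji = -1; a double or triple edge where a_ij * a_ji = 2 or 3), the diagram is a chain of 6 nodes with a double edge at one end; the terminal node there is the unique long simple root (C_6). One simple-root ordering that puts it in standard form is (alpha_3, alpha_6, alpha_2, alpha_1, alpha_5, alpha_4). So the algebra is type C_6, i.e. sp(12).

C_6 (sp(12))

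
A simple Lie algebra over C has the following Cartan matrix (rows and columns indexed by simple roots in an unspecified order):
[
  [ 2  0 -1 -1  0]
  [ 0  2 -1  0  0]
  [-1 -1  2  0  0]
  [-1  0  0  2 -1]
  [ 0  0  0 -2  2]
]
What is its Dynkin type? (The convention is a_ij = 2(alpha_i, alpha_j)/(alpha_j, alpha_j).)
The matrix has rank 5 with 2's on the diagonal. Reading the off-diagonal entries as Dynkin edges (a single edge where a_ij = a_ji = -1; a double or triple edge where a_ij * a_ji = 2 or 3), the diagram is a chain of 5 nodes with a double edge at one end; the terminal node there is the unique long simple root (C_5). One simple-root ordering that puts it in standard form is (alpha_2, alpha_3, alpha_1, alpha_4, alpha_5). So the algebra is type C_5, i.e. sp(10).

C_5 (sp(10))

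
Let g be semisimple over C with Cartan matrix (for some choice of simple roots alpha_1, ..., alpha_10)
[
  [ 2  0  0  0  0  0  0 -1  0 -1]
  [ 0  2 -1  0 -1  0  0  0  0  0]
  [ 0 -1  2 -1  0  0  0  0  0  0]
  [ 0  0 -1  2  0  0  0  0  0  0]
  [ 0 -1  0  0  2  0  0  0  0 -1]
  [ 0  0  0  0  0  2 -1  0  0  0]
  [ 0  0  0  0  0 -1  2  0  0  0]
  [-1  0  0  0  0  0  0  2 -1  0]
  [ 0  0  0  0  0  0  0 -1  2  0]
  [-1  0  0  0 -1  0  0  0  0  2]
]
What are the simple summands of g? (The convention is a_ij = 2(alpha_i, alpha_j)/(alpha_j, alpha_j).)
The diagram associated to this matrix has two connected components: the simple roots {alpha_6, alpha_7} form a chain of 2 nodes with single edges (A_2), and {alpha_1, alpha_2, alpha_3, alpha_4, alpha_5, alpha_8, alpha_9, alpha_10} form a chain of 8 nodes with single edges (A_8). A semisimple Lie algebra decomposes uniquely as the direct sum of simple ideals, one per connected component of its Dynkin diagram, so g ≅ A_2 ⊕ A_8 (dimension 8 + 80 = 88).

A_2 + A_8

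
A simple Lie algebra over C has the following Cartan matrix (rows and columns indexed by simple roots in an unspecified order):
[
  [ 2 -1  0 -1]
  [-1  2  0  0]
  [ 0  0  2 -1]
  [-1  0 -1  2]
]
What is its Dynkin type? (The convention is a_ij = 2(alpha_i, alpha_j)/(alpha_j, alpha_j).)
The matrix has rank 4 with 2's on the diagonal. Reading the off-diagonal entries as Dynkin edges (a single edge where a_ij = a_ji = -1; a double or triple edge where a_ij * a_ji = 2 or 3), the diagram is a chain of 4 nodes with single edges (A_4). One simple-root ordering that puts it in standard form is (alpha_3, alpha_4, alpha_1, alpha_2). So the algebra is type A_4, i.e. sl(5).

A4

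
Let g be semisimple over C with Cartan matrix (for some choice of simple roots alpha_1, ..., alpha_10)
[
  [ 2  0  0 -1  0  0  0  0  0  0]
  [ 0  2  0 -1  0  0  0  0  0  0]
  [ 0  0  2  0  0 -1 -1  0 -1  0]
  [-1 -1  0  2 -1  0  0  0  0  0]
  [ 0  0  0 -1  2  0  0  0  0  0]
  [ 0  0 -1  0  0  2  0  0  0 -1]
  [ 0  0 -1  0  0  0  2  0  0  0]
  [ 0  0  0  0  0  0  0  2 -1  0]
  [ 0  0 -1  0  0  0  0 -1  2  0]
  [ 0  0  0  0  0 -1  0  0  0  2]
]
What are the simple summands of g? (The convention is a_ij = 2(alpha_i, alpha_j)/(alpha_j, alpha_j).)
The diagram associated to this matrix has two connected components: the simple roots {alpha_1, alpha_2, alpha_4, alpha_5} form a chain of 2 nodes with a fork of two nodes at one end (D_4), and {alpha_3, alpha_6, alpha_7, alpha_8, alpha_9, alpha_10} form a chain of 5 nodes with one extra node attached to the third node from one end (E_6). A semisimple Lie algebra decomposes uniquely as the direct sum of simple ideals, one per connected component of its Dynkin diagram, so g ≅ D_4 ⊕ E_6 (dimension 28 + 78 = 106).

D4 ⊕ E6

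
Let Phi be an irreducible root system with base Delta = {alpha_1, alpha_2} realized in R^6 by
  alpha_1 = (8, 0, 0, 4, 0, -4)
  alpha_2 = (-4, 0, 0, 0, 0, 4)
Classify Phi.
G_2

Compute the Cartan integers a_ij = 2(alpha_i, alpha_j)/(alpha_j, alpha_j); the resulting 2x2 Cartan matrix is
[[2, -3], [-1, 2]].
The roots have two lengths (squared-length ratio 3:1); the short ones are alpha_{2}. The associated Dynkin diagram is two nodes joined by a triple edge (G_2), so the type is G_2.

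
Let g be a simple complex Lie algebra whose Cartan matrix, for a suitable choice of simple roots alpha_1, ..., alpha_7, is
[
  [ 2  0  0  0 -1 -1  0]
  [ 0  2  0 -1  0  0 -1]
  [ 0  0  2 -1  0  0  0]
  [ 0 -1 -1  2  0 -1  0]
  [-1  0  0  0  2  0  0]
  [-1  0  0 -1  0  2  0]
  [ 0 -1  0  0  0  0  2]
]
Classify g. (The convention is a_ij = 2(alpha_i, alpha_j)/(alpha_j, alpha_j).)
The matrix has rank 7 with 2's on the diagonal. Reading the off-diagonal entries as Dynkin edges (a single edge where a_ij = a_ji = -1; a double or triple edge where a_ij * a_ji = 2 or 3), the diagram is a chain of 6 nodes with one extra node attached to the third node from one end (E_7). One simple-root ordering that puts it in standard form is (alpha_7, alpha_3, alpha_2, alpha_4, alpha_6, alpha_1, alpha_5). So the algebra is type E_7.

type E_7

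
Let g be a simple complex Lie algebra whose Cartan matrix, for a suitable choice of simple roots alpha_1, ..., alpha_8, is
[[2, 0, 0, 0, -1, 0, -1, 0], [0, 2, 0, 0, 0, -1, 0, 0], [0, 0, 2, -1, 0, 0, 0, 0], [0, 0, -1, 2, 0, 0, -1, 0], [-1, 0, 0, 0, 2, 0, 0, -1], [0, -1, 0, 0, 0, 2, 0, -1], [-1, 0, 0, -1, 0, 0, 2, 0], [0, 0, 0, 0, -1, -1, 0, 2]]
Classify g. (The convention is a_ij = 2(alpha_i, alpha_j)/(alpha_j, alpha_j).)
The matrix has rank 8 with 2's on the diagonal. Reading the off-diagonal entries as Dynkin edges (a single edge where a_ij = a_ji = -1; a double or triple edge where a_ij * a_ji = 2 or 3), the diagram is a chain of 8 nodes with single edges (A_8). One simple-root ordering that puts it in standard form is (alpha_3, alpha_4, alpha_7, alpha_1, alpha_5, alpha_8, alpha_6, alpha_2). So the algebra is type A_8, i.e. sl(9).

type A_8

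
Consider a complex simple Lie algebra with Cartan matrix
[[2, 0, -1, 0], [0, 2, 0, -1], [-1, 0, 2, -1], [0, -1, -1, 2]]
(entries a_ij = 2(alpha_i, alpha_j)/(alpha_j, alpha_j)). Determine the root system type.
The matrix has rank 4 with 2's on the diagonal. Reading the off-diagonal entries as Dynkin edges (a single edge where a_ij = a_ji = -1; a double or triple edge where a_ij * a_ji = 2 or 3), the diagram is a chain of 4 nodes with single edges (A_4). One simple-root ordering that puts it in standard form is (alpha_1, alpha_3, alpha_4, alpha_2). So the algebra is type A_4, i.e. sl(5).

A_4 (sl(5))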